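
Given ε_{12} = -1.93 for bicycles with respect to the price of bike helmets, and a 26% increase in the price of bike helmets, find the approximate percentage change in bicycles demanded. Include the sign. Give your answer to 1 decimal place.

%ΔQ ≈ ε × %ΔP of bike helmets = -1.93 × (26%) = -50.2%.

-50.2%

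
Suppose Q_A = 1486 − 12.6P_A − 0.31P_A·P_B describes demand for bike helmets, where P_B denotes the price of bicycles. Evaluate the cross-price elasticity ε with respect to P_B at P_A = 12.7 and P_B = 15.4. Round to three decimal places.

At P_A = 12.7 and P_B = 15.4: Q_A = 1265.350.
∂Q_A/∂P_B = -0.31P_A = -0.31(12.7) = -3.9370.
ε = (∂Q_A/∂P_B)(P_B/Q_A) = -3.9370 × (15.4/1265.350) ≈ -0.048.

-0.048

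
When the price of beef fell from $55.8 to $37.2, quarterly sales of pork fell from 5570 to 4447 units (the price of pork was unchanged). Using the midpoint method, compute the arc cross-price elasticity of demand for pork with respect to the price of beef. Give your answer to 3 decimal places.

0.561

ΔQ_A = 4447 − 5570 = -1123; ΔP_B = 37.2 − 55.8 = -18.6.
Midpoints: Q̄_A = 5008.5, P̄_B = 46.50.
ε = (ΔQ_A/Q̄_A)/(ΔP_B/P̄_B) = (-1123/5008.5)/(-18.6/46.50) ≈ 0.561.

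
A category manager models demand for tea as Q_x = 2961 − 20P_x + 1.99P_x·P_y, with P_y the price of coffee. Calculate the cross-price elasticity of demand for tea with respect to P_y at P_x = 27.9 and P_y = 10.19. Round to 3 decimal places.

0.191

At P_x = 27.9 and P_y = 10.19: Q_x = 2968.759.
∂Q_x/∂P_y = 1.99P_x = 1.99(27.9) = 55.5210.
ε = (∂Q_x/∂P_y)(P_y/Q_x) = 55.5210 × (10.19/2968.759) ≈ 0.191.
ε > 0: substitutes.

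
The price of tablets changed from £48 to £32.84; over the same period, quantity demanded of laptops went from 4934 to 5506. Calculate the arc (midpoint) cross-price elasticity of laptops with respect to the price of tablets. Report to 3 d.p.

-0.292

ΔQ_A = 5506 − 4934 = 572; ΔP_B = 32.84 − 48 = -15.16.
Midpoints: Q̄_A = 5220.0, P̄_B = 40.42.
ε = (ΔQ_A/Q̄_A)/(ΔP_B/P̄_B) = (572/5220.0)/(-15.16/40.42) ≈ -0.292.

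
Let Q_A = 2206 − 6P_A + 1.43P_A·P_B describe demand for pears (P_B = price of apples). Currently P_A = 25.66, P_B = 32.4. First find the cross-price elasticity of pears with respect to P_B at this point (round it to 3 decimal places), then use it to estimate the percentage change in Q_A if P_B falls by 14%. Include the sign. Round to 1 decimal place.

At P_A = 25.66, P_B = 32.4: Q_A = 3240.919.
∂Q_A/∂P_B = 1.43P_A = 36.6938.
ε = (∂Q_A/∂P_B)(P_B/Q_A) = 36.6938 × 32.4/3240.919 ≈ 0.367.
%ΔQ_A ≈ ε × %ΔP_B = 0.367 × (-14%) = -5.1%.

-5.1%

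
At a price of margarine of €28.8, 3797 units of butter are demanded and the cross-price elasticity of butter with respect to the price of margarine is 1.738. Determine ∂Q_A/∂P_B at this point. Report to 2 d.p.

ε = (∂Q_A/∂P_B)·(P_B/Q_A) ⇒ ∂Q_A/∂P_B = ε·Q_A/P_B = 1.738 × 3797/28.8 ≈ 229.14.

229.14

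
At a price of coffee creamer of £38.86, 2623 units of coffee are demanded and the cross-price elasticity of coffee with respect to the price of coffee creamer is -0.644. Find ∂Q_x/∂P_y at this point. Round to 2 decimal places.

ε = (∂Q_x/∂P_y)·(P_y/Q_x) ⇒ ∂Q_x/∂P_y = ε·Q_x/P_y = -0.644 × 2623/38.86 ≈ -43.47.

-43.47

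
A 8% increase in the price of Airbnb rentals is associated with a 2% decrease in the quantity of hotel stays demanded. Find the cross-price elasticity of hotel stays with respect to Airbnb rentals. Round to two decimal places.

-0.25

ε = (%ΔQ of hotel stays) / (%ΔP of Airbnb rentals) = (-2%) / (8%) ≈ -0.25.
Negative cross-price elasticity: complements.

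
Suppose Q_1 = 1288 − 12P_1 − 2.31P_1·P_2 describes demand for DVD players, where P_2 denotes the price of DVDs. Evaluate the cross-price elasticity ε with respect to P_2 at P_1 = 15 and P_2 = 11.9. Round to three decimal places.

-0.593

At P_1 = 15 and P_2 = 11.9: Q_1 = 695.665.
∂Q_1/∂P_2 = -2.31P_1 = -2.31(15) = -34.6500.
ε = (∂Q_1/∂P_2)(P_2/Q_1) = -34.6500 × (11.9/695.665) ≈ -0.593.
ε < 0: complements.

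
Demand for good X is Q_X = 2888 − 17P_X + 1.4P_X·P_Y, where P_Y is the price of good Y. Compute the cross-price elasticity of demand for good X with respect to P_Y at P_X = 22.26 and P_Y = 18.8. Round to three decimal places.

At P_X = 22.26 and P_Y = 18.8: Q_X = 3095.463.
∂Q_X/∂P_Y = 1.4P_X = 1.4(22.26) = 31.1640.
ε = (∂Q_X/∂P_Y)(P_Y/Q_X) = 31.1640 × (18.8/3095.463) ≈ 0.189.
ε > 0: substitutes.

0.189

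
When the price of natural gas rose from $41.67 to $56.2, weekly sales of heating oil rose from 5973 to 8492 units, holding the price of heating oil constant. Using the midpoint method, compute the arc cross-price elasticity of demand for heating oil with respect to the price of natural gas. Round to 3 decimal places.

ΔQ_A = 8492 − 5973 = 2519; ΔP_B = 56.2 − 41.67 = 14.53.
Midpoints: Q̄_A = 7232.5, P̄_B = 48.94.
ε = (ΔQ_A/Q̄_A)/(ΔP_B/P̄_B) = (2519/7232.5)/(14.53/48.94) ≈ 1.173.
ε > 0: heating oil and natural gas are substitutes.

1.173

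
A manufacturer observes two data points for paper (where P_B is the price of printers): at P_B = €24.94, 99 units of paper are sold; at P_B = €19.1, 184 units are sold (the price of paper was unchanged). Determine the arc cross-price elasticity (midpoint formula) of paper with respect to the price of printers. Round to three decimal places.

-2.265

ΔQ_A = 184 − 99 = 85; ΔP_B = 19.1 − 24.94 = -5.84.
Midpoints: Q̄_A = 141.5, P̄_B = 22.02.
ε = (ΔQ_A/Q̄_A)/(ΔP_B/P̄_B) = (85/141.5)/(-5.84/22.02) ≈ -2.265.
ε < 0: paper and printers are complements.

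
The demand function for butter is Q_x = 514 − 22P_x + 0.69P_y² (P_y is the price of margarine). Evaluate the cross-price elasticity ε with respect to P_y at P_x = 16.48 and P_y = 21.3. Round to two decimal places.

1.35

At P_x = 16.48 and P_y = 21.3: Q_x = 464.486.
∂Q_x/∂P_y = 1.38P_y = 1.38(21.3) = 29.3940.
ε = (∂Q_x/∂P_y)(P_y/Q_x) = 29.3940 × (21.3/464.486) ≈ 1.35.
ε > 0: substitutes.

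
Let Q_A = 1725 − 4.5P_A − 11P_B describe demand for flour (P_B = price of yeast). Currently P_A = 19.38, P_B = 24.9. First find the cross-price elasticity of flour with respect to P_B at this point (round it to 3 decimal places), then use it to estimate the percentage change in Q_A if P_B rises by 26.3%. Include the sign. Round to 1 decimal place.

-5.3%

At P_A = 19.38, P_B = 24.9: Q_A = 1363.89.
∂Q_A/∂P_B = -11.
ε = (∂Q_A/∂P_B)(P_B/Q_A) = -11.0000 × 24.9/1363.89 ≈ -0.201.
%ΔQ_A ≈ ε × %ΔP_B = -0.201 × (26.3%) = -5.3%.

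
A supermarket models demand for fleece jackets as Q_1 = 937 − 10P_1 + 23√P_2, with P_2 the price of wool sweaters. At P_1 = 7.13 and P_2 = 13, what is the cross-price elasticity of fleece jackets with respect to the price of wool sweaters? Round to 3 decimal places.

At P_1 = 7.13 and P_2 = 13: Q_1 = 948.628.
∂Q_1/∂P_2 = 23/(2√P_2) = 23/(2√13) = 3.1895.
ε = (∂Q_1/∂P_2)(P_2/Q_1) = 3.1895 × (13/948.628) ≈ 0.044.

0.044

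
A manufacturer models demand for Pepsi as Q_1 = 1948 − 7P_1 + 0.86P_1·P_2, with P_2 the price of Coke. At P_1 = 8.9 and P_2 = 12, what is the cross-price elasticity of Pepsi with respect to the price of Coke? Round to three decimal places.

At P_1 = 8.9 and P_2 = 12: Q_1 = 1977.548.
∂Q_1/∂P_2 = 0.86P_1 = 0.86(8.9) = 7.6540.
ε = (∂Q_1/∂P_2)(P_2/Q_1) = 7.6540 × (12/1977.548) ≈ 0.046.
ε > 0: substitutes.

0.046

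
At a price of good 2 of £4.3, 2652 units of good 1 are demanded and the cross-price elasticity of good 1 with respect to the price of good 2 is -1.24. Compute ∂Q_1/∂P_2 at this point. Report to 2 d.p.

-764.76

ε = (∂Q_1/∂P_2)·(P_2/Q_1) ⇒ ∂Q_1/∂P_2 = ε·Q_1/P_2 = -1.24 × 2652/4.3 ≈ -764.76.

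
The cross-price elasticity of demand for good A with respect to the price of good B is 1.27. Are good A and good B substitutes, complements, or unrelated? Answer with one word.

ε = 1.27 > 0, so a higher price of good B raises demand for good A: substitutes.

substitutes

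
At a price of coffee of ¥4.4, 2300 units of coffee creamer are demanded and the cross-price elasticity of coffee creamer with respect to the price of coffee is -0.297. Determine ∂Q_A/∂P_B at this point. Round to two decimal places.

-155.25

ε = (∂Q_A/∂P_B)·(P_B/Q_A) ⇒ ∂Q_A/∂P_B = ε·Q_A/P_B = -0.297 × 2300/4.4 ≈ -155.25.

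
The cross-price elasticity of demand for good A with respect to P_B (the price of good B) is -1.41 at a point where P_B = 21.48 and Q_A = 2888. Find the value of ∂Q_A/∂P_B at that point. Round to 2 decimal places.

ε = (∂Q_A/∂P_B)·(P_B/Q_A) ⇒ ∂Q_A/∂P_B = ε·Q_A/P_B = -1.41 × 2888/21.48 ≈ -189.58.

-189.58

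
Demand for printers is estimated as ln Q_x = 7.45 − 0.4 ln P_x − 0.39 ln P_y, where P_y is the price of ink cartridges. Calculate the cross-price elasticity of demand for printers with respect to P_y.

-0.39

In a log-linear (constant-elasticity) demand function, the coefficient on ln P_y is the cross-price elasticity.
ε = -0.39. Negative, so printers and ink cartridges are complements.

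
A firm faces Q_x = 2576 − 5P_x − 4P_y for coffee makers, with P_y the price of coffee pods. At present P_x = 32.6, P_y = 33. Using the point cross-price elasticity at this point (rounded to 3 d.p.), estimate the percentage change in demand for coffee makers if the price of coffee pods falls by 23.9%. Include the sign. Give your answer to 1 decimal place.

1.4%

At P_x = 32.6, P_y = 33: Q_x = 2281.
∂Q_x/∂P_y = -4.
ε = (∂Q_x/∂P_y)(P_y/Q_x) = -4.0000 × 33/2281 ≈ -0.058.
%ΔQ_x ≈ ε × %ΔP_y = -0.058 × (-23.9%) = 1.4%.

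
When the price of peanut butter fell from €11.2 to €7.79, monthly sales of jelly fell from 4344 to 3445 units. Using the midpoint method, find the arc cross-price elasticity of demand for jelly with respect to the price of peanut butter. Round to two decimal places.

ΔQ_A = 3445 − 4344 = -899; ΔP_B = 7.79 − 11.2 = -3.41.
Midpoints: Q̄_A = 3894.5, P̄_B = 9.49.
ε = (ΔQ_A/Q̄_A)/(ΔP_B/P̄_B) = (-899/3894.5)/(-3.41/9.49) ≈ 0.64.
ε > 0: jelly and peanut butter are substitutes.

0.64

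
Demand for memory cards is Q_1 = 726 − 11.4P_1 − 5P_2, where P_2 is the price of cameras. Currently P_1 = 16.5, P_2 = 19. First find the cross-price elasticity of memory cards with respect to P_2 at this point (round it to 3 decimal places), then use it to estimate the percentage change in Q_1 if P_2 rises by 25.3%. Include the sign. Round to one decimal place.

At P_1 = 16.5, P_2 = 19: Q_1 = 442.9.
∂Q_1/∂P_2 = -5.
ε = (∂Q_1/∂P_2)(P_2/Q_1) = -5.0000 × 19/442.9 ≈ -0.214.
%ΔQ_1 ≈ ε × %ΔP_2 = -0.214 × (25.3%) = -5.4%.

-5.4%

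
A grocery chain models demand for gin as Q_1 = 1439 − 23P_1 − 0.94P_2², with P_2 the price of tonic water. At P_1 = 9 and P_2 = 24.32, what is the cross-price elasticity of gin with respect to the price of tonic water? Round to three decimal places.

-1.645

At P_1 = 9 and P_2 = 24.32: Q_1 = 676.025.
∂Q_1/∂P_2 = -1.88P_2 = -1.88(24.32) = -45.7216.
ε = (∂Q_1/∂P_2)(P_2/Q_1) = -45.7216 × (24.32/676.025) ≈ -1.645.
ε < 0: complements.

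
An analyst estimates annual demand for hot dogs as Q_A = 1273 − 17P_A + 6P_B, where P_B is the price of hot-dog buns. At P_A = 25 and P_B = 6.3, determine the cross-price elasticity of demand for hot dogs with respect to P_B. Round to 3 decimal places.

0.043

At P_A = 25 and P_B = 6.3: Q_A = 885.8.
∂Q_A/∂P_B = 6.
ε = (∂Q_A/∂P_B)(P_B/Q_A) = 6 × (6.3/885.8) ≈ 0.043.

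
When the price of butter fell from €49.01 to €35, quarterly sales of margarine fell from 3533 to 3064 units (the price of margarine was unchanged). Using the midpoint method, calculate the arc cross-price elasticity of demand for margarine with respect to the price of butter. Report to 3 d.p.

0.426

ΔQ_A = 3064 − 3533 = -469; ΔP_B = 35 − 49.01 = -14.01.
Midpoints: Q̄_A = 3298.5, P̄_B = 42.00.
ε = (ΔQ_A/Q̄_A)/(ΔP_B/P̄_B) = (-469/3298.5)/(-14.01/42.00) ≈ 0.426.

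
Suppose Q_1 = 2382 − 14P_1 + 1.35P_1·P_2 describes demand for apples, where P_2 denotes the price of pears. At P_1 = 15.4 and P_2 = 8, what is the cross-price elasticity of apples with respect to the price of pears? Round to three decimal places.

0.071

At P_1 = 15.4 and P_2 = 8: Q_1 = 2332.72.
∂Q_1/∂P_2 = 1.35P_1 = 1.35(15.4) = 20.7900.
ε = (∂Q_1/∂P_2)(P_2/Q_1) = 20.7900 × (8/2332.72) ≈ 0.071.
ε > 0: substitutes.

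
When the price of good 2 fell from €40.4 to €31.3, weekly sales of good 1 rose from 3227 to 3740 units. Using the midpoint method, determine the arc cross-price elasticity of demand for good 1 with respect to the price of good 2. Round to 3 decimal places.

ΔQ_1 = 3740 − 3227 = 513; ΔP_2 = 31.3 − 40.4 = -9.1.
Midpoints: Q̄_1 = 3483.5, P̄_2 = 35.85.
ε = (ΔQ_1/Q̄_1)/(ΔP_2/P̄_2) = (513/3483.5)/(-9.1/35.85) ≈ -0.580.

-0.580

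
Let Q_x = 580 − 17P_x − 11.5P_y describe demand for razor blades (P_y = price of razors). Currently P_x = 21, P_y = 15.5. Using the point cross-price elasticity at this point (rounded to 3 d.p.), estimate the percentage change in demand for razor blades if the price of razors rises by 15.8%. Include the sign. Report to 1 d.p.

-62.9%

At P_x = 21, P_y = 15.5: Q_x = 44.75.
∂Q_x/∂P_y = -11.5.
ε = (∂Q_x/∂P_y)(P_y/Q_x) = -11.5000 × 15.5/44.75 ≈ -3.983.
%ΔQ_x ≈ ε × %ΔP_y = -3.983 × (15.8%) = -62.9%.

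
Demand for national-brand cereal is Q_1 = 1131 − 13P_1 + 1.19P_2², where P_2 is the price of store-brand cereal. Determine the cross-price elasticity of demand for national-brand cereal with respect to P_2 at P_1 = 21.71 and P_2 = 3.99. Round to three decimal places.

0.044

At P_1 = 21.71 and P_2 = 3.99: Q_1 = 867.715.
∂Q_1/∂P_2 = 2.38P_2 = 2.38(3.99) = 9.4962.
ε = (∂Q_1/∂P_2)(P_2/Q_1) = 9.4962 × (3.99/867.715) ≈ 0.044.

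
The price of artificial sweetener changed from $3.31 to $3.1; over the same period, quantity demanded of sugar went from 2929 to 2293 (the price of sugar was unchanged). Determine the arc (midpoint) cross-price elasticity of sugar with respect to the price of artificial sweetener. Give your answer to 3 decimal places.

3.718

ΔQ_A = 2293 − 2929 = -636; ΔP_B = 3.1 − 3.31 = -0.21.
Midpoints: Q̄_A = 2611.0, P̄_B = 3.21.
ε = (ΔQ_A/Q̄_A)/(ΔP_B/P̄_B) = (-636/2611.0)/(-0.21/3.21) ≈ 3.718.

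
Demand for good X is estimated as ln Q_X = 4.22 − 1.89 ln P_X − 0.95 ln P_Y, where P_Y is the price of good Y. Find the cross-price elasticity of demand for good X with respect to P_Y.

-0.95

In a log-linear (constant-elasticity) demand function, the coefficient on ln P_Y is the cross-price elasticity.
ε = -0.95. Negative, so good X and good Y are complements.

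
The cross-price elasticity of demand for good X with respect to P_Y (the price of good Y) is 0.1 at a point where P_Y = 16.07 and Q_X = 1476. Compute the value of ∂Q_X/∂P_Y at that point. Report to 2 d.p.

ε = (∂Q_X/∂P_Y)·(P_Y/Q_X) ⇒ ∂Q_X/∂P_Y = ε·Q_X/P_Y = 0.1 × 1476/16.07 ≈ 9.18.

9.18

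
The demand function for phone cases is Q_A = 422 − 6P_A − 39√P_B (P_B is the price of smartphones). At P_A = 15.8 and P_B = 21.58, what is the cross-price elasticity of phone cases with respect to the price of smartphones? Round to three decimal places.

-0.620

At P_A = 15.8 and P_B = 21.58: Q_A = 146.028.
∂Q_A/∂P_B = -39/(2√P_B) = -39/(2√21.58) = -4.1977.
ε = (∂Q_A/∂P_B)(P_B/Q_A) = -4.1977 × (21.58/146.028) ≈ -0.620.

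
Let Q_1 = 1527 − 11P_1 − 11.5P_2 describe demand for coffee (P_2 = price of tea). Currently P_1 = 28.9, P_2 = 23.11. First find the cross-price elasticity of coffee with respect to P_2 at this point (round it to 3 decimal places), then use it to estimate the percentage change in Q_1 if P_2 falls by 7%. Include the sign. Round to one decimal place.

At P_1 = 28.9, P_2 = 23.11: Q_1 = 943.335.
∂Q_1/∂P_2 = -11.5.
ε = (∂Q_1/∂P_2)(P_2/Q_1) = -11.5000 × 23.11/943.335 ≈ -0.282.
%ΔQ_1 ≈ ε × %ΔP_2 = -0.282 × (-7%) = 2.0%.

2.0%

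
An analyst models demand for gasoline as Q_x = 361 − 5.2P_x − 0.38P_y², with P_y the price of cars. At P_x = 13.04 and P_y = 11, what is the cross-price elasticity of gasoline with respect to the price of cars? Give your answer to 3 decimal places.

-0.372

At P_x = 13.04 and P_y = 11: Q_x = 247.212.
∂Q_x/∂P_y = -0.76P_y = -0.76(11) = -8.3600.
ε = (∂Q_x/∂P_y)(P_y/Q_x) = -8.3600 × (11/247.212) ≈ -0.372.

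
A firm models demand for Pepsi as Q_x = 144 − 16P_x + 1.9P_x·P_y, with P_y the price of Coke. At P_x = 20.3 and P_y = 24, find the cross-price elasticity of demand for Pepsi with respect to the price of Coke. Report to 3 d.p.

At P_x = 20.3 and P_y = 24: Q_x = 744.88.
∂Q_x/∂P_y = 1.9P_x = 1.9(20.3) = 38.5700.
ε = (∂Q_x/∂P_y)(P_y/Q_x) = 38.5700 × (24/744.88) ≈ 1.243.

1.243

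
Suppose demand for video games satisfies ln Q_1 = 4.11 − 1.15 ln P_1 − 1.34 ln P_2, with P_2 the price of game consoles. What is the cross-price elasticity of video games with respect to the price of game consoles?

-1.34

In a log-linear (constant-elasticity) demand function, the coefficient on ln P_2 is the cross-price elasticity.
ε = -1.34. Negative, so video games and game consoles are complements.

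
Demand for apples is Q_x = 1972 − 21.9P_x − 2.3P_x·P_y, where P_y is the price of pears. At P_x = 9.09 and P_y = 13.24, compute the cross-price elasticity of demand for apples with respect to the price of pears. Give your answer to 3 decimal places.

-0.185

At P_x = 9.09 and P_y = 13.24: Q_x = 1496.120.
∂Q_x/∂P_y = -2.3P_x = -2.3(9.09) = -20.9070.
ε = (∂Q_x/∂P_y)(P_y/Q_x) = -20.9070 × (13.24/1496.120) ≈ -0.185.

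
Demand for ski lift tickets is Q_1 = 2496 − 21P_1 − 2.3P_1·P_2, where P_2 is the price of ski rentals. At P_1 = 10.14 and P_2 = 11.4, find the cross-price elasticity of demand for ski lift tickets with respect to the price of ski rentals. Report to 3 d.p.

-0.132

At P_1 = 10.14 and P_2 = 11.4: Q_1 = 2017.189.
∂Q_1/∂P_2 = -2.3P_1 = -2.3(10.14) = -23.3220.
ε = (∂Q_1/∂P_2)(P_2/Q_1) = -23.3220 × (11.4/2017.189) ≈ -0.132.
ε < 0: complements.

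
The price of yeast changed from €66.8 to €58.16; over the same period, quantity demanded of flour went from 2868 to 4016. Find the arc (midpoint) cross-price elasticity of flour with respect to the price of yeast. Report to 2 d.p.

-2.41

ΔQ_A = 4016 − 2868 = 1148; ΔP_B = 58.16 − 66.8 = -8.64.
Midpoints: Q̄_A = 3442.0, P̄_B = 62.48.
ε = (ΔQ_A/Q̄_A)/(ΔP_B/P̄_B) = (1148/3442.0)/(-8.64/62.48) ≈ -2.41.
ε < 0: flour and yeast are complements.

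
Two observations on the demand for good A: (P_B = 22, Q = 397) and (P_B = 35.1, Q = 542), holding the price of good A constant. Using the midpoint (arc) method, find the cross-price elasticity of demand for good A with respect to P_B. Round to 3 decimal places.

0.673

ΔQ_A = 542 − 397 = 145; ΔP_B = 35.1 − 22 = 13.1.
Midpoints: Q̄_A = 469.5, P̄_B = 28.55.
ε = (ΔQ_A/Q̄_A)/(ΔP_B/P̄_B) = (145/469.5)/(13.1/28.55) ≈ 0.673.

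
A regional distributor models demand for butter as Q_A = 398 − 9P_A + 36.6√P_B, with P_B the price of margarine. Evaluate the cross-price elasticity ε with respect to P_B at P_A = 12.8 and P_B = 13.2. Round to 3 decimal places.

At P_A = 12.8 and P_B = 13.2: Q_A = 415.774.
∂Q_A/∂P_B = 36.6/(2√P_B) = 36.6/(2√13.2) = 5.0369.
ε = (∂Q_A/∂P_B)(P_B/Q_A) = 5.0369 × (13.2/415.774) ≈ 0.160.
ε > 0: substitutes.

0.160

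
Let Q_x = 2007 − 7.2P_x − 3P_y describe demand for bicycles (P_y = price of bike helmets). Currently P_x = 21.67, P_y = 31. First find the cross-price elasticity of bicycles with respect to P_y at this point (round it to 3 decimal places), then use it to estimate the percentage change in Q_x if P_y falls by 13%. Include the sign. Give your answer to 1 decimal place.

0.7%

At P_x = 21.67, P_y = 31: Q_x = 1757.976.
∂Q_x/∂P_y = -3.
ε = (∂Q_x/∂P_y)(P_y/Q_x) = -3.0000 × 31/1757.976 ≈ -0.053.
%ΔQ_x ≈ ε × %ΔP_y = -0.053 × (-13%) = 0.7%.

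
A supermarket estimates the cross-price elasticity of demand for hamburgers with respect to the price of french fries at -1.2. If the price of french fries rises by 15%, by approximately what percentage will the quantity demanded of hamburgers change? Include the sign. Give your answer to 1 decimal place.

%ΔQ ≈ ε × %ΔP of french fries = -1.2 × (15%) = -18.0%.
Demand for hamburgers falls by about 18.0%.

-18.0%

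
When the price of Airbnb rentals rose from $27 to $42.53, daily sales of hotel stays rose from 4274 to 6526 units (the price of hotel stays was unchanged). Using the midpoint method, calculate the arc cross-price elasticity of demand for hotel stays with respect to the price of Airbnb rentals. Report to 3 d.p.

0.934

ΔQ_A = 6526 − 4274 = 2252; ΔP_B = 42.53 − 27 = 15.53.
Midpoints: Q̄_A = 5400.0, P̄_B = 34.77.
ε = (ΔQ_A/Q̄_A)/(ΔP_B/P̄_B) = (2252/5400.0)/(15.53/34.77) ≈ 0.934.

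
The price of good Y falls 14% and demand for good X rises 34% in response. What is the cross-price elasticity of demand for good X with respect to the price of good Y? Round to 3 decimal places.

-2.429

ε = (%ΔQ of good X) / (%ΔP of good Y) = (34%) / (-14%) ≈ -2.429.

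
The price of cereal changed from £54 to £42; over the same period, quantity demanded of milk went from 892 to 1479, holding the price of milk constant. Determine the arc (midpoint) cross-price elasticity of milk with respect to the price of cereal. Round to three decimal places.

ΔQ_A = 1479 − 892 = 587; ΔP_B = 42 − 54 = -12.
Midpoints: Q̄_A = 1185.5, P̄_B = 48.00.
ε = (ΔQ_A/Q̄_A)/(ΔP_B/P̄_B) = (587/1185.5)/(-12/48.00) ≈ -1.981.

-1.981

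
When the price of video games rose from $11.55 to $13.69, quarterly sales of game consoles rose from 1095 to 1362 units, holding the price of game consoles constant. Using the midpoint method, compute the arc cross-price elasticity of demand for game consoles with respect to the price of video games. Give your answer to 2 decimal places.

1.28

ΔQ_A = 1362 − 1095 = 267; ΔP_B = 13.69 − 11.55 = 2.14.
Midpoints: Q̄_A = 1228.5, P̄_B = 12.62.
ε = (ΔQ_A/Q̄_A)/(ΔP_B/P̄_B) = (267/1228.5)/(2.14/12.62) ≈ 1.28.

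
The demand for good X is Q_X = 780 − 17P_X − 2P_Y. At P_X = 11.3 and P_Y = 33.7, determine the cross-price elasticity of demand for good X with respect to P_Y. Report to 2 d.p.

At P_X = 11.3 and P_Y = 33.7: Q_X = 520.5.
∂Q_X/∂P_Y = -2.
ε = (∂Q_X/∂P_Y)(P_Y/Q_X) = -2 × (33.7/520.5) ≈ -0.13.

-0.13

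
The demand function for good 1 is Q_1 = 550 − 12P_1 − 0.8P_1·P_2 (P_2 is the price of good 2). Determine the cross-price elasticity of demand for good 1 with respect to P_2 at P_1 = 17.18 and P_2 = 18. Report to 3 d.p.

At P_1 = 17.18 and P_2 = 18: Q_1 = 96.448.
∂Q_1/∂P_2 = -0.8P_1 = -0.8(17.18) = -13.7440.
ε = (∂Q_1/∂P_2)(P_2/Q_1) = -13.7440 × (18/96.448) ≈ -2.565.
ε < 0: complements.

-2.565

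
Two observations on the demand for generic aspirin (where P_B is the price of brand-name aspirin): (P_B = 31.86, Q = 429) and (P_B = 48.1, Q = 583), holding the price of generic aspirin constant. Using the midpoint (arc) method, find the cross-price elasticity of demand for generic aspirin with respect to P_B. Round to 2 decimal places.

0.75

ΔQ_A = 583 − 429 = 154; ΔP_B = 48.1 − 31.86 = 16.24.
Midpoints: Q̄_A = 506.0, P̄_B = 39.98.
ε = (ΔQ_A/Q̄_A)/(ΔP_B/P̄_B) = (154/506.0)/(16.24/39.98) ≈ 0.75.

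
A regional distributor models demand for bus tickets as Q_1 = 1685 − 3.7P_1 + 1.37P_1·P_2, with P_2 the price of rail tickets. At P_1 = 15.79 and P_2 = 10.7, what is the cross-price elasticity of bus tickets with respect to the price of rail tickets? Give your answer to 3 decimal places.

At P_1 = 15.79 and P_2 = 10.7: Q_1 = 1858.043.
∂Q_1/∂P_2 = 1.37P_1 = 1.37(15.79) = 21.6323.
ε = (∂Q_1/∂P_2)(P_2/Q_1) = 21.6323 × (10.7/1858.043) ≈ 0.125.

0.125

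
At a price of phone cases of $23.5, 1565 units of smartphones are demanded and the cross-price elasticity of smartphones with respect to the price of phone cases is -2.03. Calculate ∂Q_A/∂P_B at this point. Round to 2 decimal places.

-135.19

ε = (∂Q_A/∂P_B)·(P_B/Q_A) ⇒ ∂Q_A/∂P_B = ε·Q_A/P_B = -2.03 × 1565/23.5 ≈ -135.19.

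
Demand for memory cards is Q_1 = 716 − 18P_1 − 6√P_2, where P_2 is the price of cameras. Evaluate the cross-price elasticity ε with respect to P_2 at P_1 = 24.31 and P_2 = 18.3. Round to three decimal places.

At P_1 = 24.31 and P_2 = 18.3: Q_1 = 252.753.
∂Q_1/∂P_2 = -6/(2√P_2) = -6/(2√18.3) = -0.7013.
ε = (∂Q_1/∂P_2)(P_2/Q_1) = -0.7013 × (18.3/252.753) ≈ -0.051.

-0.051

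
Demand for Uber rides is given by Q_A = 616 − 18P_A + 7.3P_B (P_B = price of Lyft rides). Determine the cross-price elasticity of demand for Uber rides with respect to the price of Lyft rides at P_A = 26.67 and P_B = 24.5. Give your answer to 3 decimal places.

At P_A = 26.67 and P_B = 24.5: Q_A = 314.79.
∂Q_A/∂P_B = 7.3.
ε = (∂Q_A/∂P_B)(P_B/Q_A) = 7.3 × (24.5/314.79) ≈ 0.568.

0.568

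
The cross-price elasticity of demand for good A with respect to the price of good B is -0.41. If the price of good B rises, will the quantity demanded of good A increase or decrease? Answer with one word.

decrease

ε < 0 and the price of good B rises, so the quantity of good A moves in the opposite direction: it decreases.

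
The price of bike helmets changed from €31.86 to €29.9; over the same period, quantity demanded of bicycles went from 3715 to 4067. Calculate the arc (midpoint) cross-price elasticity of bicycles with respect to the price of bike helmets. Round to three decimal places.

-1.425

ΔQ_A = 4067 − 3715 = 352; ΔP_B = 29.9 − 31.86 = -1.96.
Midpoints: Q̄_A = 3891.0, P̄_B = 30.88.
ε = (ΔQ_A/Q̄_A)/(ΔP_B/P̄_B) = (352/3891.0)/(-1.96/30.88) ≈ -1.425.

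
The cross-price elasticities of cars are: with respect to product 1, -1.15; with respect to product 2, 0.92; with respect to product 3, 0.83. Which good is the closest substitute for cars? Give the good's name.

product 2

Substitutes have ε > 0. Among the positive values, 0.92 (product 2) is largest.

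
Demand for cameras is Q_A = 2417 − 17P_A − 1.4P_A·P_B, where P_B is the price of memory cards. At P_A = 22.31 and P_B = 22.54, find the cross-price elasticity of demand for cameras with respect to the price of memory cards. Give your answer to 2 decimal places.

-0.53

At P_A = 22.31 and P_B = 22.54: Q_A = 1333.716.
∂Q_A/∂P_B = -1.4P_A = -1.4(22.31) = -31.2340.
ε = (∂Q_A/∂P_B)(P_B/Q_A) = -31.2340 × (22.54/1333.716) ≈ -0.53.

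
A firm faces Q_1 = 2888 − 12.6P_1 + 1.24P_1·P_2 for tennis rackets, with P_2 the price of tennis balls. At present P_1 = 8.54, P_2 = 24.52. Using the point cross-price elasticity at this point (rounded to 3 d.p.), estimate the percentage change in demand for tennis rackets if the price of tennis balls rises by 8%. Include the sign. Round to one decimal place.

At P_1 = 8.54, P_2 = 24.52: Q_1 = 3040.053.
∂Q_1/∂P_2 = 1.24P_1 = 10.5896.
ε = (∂Q_1/∂P_2)(P_2/Q_1) = 10.5896 × 24.52/3040.053 ≈ 0.085.
%ΔQ_1 ≈ ε × %ΔP_2 = 0.085 × (8%) = 0.7%.

0.7%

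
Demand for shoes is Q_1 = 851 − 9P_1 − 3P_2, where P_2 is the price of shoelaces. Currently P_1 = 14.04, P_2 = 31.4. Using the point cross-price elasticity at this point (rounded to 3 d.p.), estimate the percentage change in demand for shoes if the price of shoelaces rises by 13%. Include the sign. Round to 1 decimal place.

At P_1 = 14.04, P_2 = 31.4: Q_1 = 630.44.
∂Q_1/∂P_2 = -3.
ε = (∂Q_1/∂P_2)(P_2/Q_1) = -3.0000 × 31.4/630.44 ≈ -0.149.
%ΔQ_1 ≈ ε × %ΔP_2 = -0.149 × (13%) = -1.9%.

-1.9%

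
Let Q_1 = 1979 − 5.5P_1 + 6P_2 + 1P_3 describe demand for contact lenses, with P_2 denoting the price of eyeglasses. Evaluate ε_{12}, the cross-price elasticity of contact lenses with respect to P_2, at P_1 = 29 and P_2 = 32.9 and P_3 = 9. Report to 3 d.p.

0.097

At P_1 = 29 and P_2 = 32.9 and P_3 = 9: Q_1 = 2025.9.
∂Q_1/∂P_2 = 6.
ε = (∂Q_1/∂P_2)(P_2/Q_1) = 6 × (32.9/2025.9) ≈ 0.097.
Since ε > 0, contact lenses and eyeglasses are substitutes.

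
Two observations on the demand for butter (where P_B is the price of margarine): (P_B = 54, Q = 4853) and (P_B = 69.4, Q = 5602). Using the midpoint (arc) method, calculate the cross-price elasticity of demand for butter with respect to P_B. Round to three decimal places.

0.574

ΔQ_A = 5602 − 4853 = 749; ΔP_B = 69.4 − 54 = 15.4.
Midpoints: Q̄_A = 5227.5, P̄_B = 61.70.
ε = (ΔQ_A/Q̄_A)/(ΔP_B/P̄_B) = (749/5227.5)/(15.4/61.70) ≈ 0.574.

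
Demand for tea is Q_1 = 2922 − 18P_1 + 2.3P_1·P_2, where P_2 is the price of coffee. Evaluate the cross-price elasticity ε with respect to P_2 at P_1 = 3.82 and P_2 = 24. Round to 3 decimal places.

0.069

At P_1 = 3.82 and P_2 = 24: Q_1 = 3064.104.
∂Q_1/∂P_2 = 2.3P_1 = 2.3(3.82) = 8.7860.
ε = (∂Q_1/∂P_2)(P_2/Q_1) = 8.7860 × (24/3064.104) ≈ 0.069.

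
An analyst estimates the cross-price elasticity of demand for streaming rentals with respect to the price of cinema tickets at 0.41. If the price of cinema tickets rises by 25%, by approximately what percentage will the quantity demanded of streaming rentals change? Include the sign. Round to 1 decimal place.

%ΔQ ≈ ε × %ΔP of cinema tickets = 0.41 × (25%) = 10.3%.
Demand for streaming rentals rises by about 10.3%.

10.3%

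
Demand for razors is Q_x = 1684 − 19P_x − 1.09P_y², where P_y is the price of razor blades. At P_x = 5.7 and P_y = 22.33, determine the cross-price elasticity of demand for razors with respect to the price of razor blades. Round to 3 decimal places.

At P_x = 5.7 and P_y = 22.33: Q_x = 1032.194.
∂Q_x/∂P_y = -2.18P_y = -2.18(22.33) = -48.6794.
ε = (∂Q_x/∂P_y)(P_y/Q_x) = -48.6794 × (22.33/1032.194) ≈ -1.053.
ε < 0: complements.

-1.053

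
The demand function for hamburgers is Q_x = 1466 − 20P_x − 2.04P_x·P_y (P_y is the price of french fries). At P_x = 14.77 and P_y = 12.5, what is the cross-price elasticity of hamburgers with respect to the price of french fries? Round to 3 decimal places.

At P_x = 14.77 and P_y = 12.5: Q_x = 793.965.
∂Q_x/∂P_y = -2.04P_x = -2.04(14.77) = -30.1308.
ε = (∂Q_x/∂P_y)(P_y/Q_x) = -30.1308 × (12.5/793.965) ≈ -0.474.

-0.474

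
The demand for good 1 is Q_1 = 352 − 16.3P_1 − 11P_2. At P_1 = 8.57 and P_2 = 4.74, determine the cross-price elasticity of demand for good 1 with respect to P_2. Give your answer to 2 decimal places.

At P_1 = 8.57 and P_2 = 4.74: Q_1 = 160.169.
∂Q_1/∂P_2 = -11.
ε = (∂Q_1/∂P_2)(P_2/Q_1) = -11 × (4.74/160.169) ≈ -0.33.
Since ε < 0, good 1 and good 2 are complements.

-0.33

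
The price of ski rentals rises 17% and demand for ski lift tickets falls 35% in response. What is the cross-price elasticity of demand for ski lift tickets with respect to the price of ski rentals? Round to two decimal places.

-2.06

ε = (%ΔQ of ski lift tickets) / (%ΔP of ski rentals) = (-35%) / (17%) ≈ -2.06.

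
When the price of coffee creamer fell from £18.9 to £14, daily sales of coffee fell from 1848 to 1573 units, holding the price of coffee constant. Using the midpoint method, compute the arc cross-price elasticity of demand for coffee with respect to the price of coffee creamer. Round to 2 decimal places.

ΔQ_A = 1573 − 1848 = -275; ΔP_B = 14 − 18.9 = -4.9.
Midpoints: Q̄_A = 1710.5, P̄_B = 16.45.
ε = (ΔQ_A/Q̄_A)/(ΔP_B/P̄_B) = (-275/1710.5)/(-4.9/16.45) ≈ 0.54.
ε > 0: coffee and coffee creamer are substitutes.

0.54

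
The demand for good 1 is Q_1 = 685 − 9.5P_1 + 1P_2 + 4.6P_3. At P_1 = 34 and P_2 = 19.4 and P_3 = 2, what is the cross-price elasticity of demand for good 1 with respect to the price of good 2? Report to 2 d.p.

0.05

At P_1 = 34 and P_2 = 19.4 and P_3 = 2: Q_1 = 390.6.
∂Q_1/∂P_2 = 1.
ε = (∂Q_1/∂P_2)(P_2/Q_1) = 1 × (19.4/390.6) ≈ 0.05.
Since ε > 0, good 1 and good 2 are substitutes.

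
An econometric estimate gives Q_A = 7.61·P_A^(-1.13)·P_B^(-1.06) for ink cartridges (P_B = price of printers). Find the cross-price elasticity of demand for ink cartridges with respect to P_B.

In a log-linear (constant-elasticity) demand function, the coefficient on the exponent of P_B is the cross-price elasticity.
ε = -1.06. Negative, so ink cartridges and printers are complements.

-1.06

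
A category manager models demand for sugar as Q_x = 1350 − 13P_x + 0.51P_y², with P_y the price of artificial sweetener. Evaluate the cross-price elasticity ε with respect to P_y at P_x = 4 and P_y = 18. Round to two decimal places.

0.23

At P_x = 4 and P_y = 18: Q_x = 1463.24.
∂Q_x/∂P_y = 1.02P_y = 1.02(18) = 18.3600.
ε = (∂Q_x/∂P_y)(P_y/Q_x) = 18.3600 × (18/1463.24) ≈ 0.23.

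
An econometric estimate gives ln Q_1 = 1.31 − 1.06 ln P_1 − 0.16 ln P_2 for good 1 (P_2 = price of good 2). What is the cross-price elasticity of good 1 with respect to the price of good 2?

In a log-linear (constant-elasticity) demand function, the coefficient on ln P_2 is the cross-price elasticity.
ε = -0.16. Negative, so good 1 and good 2 are complements.

-0.16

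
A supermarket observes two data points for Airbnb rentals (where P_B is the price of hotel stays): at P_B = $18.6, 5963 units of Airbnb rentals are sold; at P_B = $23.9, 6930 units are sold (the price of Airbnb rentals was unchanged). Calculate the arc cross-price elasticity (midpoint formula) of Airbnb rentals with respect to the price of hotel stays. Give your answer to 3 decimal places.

0.601

ΔQ_A = 6930 − 5963 = 967; ΔP_B = 23.9 − 18.6 = 5.3.
Midpoints: Q̄_A = 6446.5, P̄_B = 21.25.
ε = (ΔQ_A/Q̄_A)/(ΔP_B/P̄_B) = (967/6446.5)/(5.3/21.25) ≈ 0.601.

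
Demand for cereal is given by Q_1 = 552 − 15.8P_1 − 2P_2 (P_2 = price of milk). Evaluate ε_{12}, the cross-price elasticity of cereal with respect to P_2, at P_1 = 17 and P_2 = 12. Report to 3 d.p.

-0.093

At P_1 = 17 and P_2 = 12: Q_1 = 259.4.
∂Q_1/∂P_2 = -2.
ε = (∂Q_1/∂P_2)(P_2/Q_1) = -2 × (12/259.4) ≈ -0.093.
Since ε < 0, cereal and milk are complements.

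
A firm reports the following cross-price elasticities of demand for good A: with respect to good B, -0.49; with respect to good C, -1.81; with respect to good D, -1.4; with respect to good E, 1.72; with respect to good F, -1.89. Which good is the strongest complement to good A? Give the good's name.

good F

Complements have ε < 0. The most negative value is -1.89 (good F).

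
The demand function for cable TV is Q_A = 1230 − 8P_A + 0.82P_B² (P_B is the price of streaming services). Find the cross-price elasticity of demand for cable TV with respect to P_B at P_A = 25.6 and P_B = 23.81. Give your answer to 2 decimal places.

0.62

At P_A = 25.6 and P_B = 23.81: Q_A = 1490.071.
∂Q_A/∂P_B = 1.64P_B = 1.64(23.81) = 39.0484.
ε = (∂Q_A/∂P_B)(P_B/Q_A) = 39.0484 × (23.81/1490.071) ≈ 0.62.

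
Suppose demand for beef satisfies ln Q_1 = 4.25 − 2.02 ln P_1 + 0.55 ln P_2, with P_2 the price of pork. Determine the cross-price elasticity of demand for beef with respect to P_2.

0.55

In a log-linear (constant-elasticity) demand function, the coefficient on ln P_2 is the cross-price elasticity.
ε = 0.55. Positive, so beef and pork are substitutes.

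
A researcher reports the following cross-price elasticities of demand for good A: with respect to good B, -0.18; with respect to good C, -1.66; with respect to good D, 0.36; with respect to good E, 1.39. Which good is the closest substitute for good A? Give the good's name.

Substitutes have ε > 0. Among the positive values, 1.39 (good E) is largest.

good E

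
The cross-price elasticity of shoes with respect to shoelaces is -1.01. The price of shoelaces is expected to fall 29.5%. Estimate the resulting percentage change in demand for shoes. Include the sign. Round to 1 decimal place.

%ΔQ ≈ ε × %ΔP of shoelaces = -1.01 × (-29.5%) = 29.8%.
Demand for shoes rises by about 29.8%.

29.8%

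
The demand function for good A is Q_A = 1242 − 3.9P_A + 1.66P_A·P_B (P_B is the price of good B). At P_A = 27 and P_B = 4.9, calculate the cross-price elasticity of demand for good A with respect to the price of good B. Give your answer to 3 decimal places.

At P_A = 27 and P_B = 4.9: Q_A = 1356.318.
∂Q_A/∂P_B = 1.66P_A = 1.66(27) = 44.8200.
ε = (∂Q_A/∂P_B)(P_B/Q_A) = 44.8200 × (4.9/1356.318) ≈ 0.162.
ε > 0: substitutes.

0.162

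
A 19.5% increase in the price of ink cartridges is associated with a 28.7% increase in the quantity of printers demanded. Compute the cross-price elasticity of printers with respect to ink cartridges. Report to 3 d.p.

ε = (%ΔQ of printers) / (%ΔP of ink cartridges) = (28.7%) / (19.5%) ≈ 1.472.

1.472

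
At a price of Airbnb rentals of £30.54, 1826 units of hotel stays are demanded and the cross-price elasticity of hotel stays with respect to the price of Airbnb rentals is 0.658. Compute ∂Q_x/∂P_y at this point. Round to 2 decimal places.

39.34

ε = (∂Q_x/∂P_y)·(P_y/Q_x) ⇒ ∂Q_x/∂P_y = ε·Q_x/P_y = 0.658 × 1826/30.54 ≈ 39.34.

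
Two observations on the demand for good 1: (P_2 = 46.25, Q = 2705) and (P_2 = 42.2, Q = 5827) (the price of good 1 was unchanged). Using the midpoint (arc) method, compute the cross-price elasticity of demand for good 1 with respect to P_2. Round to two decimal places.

ΔQ_1 = 5827 − 2705 = 3122; ΔP_2 = 42.2 − 46.25 = -4.05.
Midpoints: Q̄_1 = 4266.0, P̄_2 = 44.23.
ε = (ΔQ_1/Q̄_1)/(ΔP_2/P̄_2) = (3122/4266.0)/(-4.05/44.23) ≈ -7.99.
ε < 0: good 1 and good 2 are complements.

-7.99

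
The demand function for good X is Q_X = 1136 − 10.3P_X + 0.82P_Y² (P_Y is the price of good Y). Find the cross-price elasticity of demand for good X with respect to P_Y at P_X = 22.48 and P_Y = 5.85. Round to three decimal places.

0.060

At P_X = 22.48 and P_Y = 5.85: Q_X = 932.518.
∂Q_X/∂P_Y = 1.64P_Y = 1.64(5.85) = 9.5940.
ε = (∂Q_X/∂P_Y)(P_Y/Q_X) = 9.5940 × (5.85/932.518) ≈ 0.060.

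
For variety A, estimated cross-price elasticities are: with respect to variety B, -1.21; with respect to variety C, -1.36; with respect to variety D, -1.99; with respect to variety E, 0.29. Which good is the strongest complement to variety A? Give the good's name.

variety D

Complements have ε < 0. The most negative value is -1.99 (variety D).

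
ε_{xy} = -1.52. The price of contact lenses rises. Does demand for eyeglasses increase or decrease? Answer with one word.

ε < 0 and the price of contact lenses rises, so the quantity of eyeglasses moves in the opposite direction: it decreases.

decrease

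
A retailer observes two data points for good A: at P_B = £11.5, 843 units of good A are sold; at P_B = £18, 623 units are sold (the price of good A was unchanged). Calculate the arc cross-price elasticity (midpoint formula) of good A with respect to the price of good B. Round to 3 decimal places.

ΔQ_A = 623 − 843 = -220; ΔP_B = 18 − 11.5 = 6.5.
Midpoints: Q̄_A = 733.0, P̄_B = 14.75.
ε = (ΔQ_A/Q̄_A)/(ΔP_B/P̄_B) = (-220/733.0)/(6.5/14.75) ≈ -0.681.
ε < 0: good A and good B are complements.

-0.681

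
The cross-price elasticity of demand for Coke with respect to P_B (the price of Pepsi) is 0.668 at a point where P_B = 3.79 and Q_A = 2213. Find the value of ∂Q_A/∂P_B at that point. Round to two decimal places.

ε = (∂Q_A/∂P_B)·(P_B/Q_A) ⇒ ∂Q_A/∂P_B = ε·Q_A/P_B = 0.668 × 2213/3.79 ≈ 390.05.

390.05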